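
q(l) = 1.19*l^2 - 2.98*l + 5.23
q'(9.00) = 18.44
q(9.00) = 74.80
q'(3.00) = 4.16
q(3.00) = 7.00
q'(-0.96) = -5.26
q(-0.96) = 9.19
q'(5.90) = 11.06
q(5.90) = 29.07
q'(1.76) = 1.21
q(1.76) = 3.67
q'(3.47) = 5.28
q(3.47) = 9.22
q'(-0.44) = -4.03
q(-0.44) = 6.77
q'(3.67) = 5.75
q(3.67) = 10.32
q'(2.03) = 1.85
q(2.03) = 4.08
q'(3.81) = 6.09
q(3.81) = 11.15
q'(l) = 2.38*l - 2.98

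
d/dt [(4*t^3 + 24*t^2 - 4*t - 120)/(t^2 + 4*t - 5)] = 4*(t^2 - 2*t + 5)/(t^2 - 2*t + 1)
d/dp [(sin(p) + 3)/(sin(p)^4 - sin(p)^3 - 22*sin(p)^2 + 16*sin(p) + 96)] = (-3*sin(p)^4 - 10*sin(p)^3 + 31*sin(p)^2 + 132*sin(p) + 48)*cos(p)/(sin(p)^4 - sin(p)^3 - 22*sin(p)^2 + 16*sin(p) + 96)^2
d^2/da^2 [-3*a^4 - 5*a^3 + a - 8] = 6*a*(-6*a - 5)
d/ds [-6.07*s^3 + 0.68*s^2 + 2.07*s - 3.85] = -18.21*s^2 + 1.36*s + 2.07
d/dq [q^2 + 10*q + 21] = 2*q + 10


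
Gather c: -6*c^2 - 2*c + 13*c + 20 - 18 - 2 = -6*c^2 + 11*c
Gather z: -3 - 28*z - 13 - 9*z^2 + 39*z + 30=-9*z^2 + 11*z + 14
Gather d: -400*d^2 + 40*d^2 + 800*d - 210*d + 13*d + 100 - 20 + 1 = -360*d^2 + 603*d + 81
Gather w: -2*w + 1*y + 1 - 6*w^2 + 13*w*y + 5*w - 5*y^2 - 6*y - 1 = -6*w^2 + w*(13*y + 3) - 5*y^2 - 5*y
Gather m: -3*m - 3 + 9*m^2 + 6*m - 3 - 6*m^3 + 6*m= -6*m^3 + 9*m^2 + 9*m - 6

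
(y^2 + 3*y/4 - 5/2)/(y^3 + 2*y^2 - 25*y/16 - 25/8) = 4/(4*y + 5)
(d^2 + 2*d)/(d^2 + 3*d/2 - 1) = 2*d/(2*d - 1)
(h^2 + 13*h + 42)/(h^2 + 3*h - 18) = (h + 7)/(h - 3)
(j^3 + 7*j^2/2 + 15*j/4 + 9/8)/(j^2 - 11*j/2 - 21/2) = (j^2 + 2*j + 3/4)/(j - 7)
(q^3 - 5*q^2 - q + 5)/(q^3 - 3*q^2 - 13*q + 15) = (q + 1)/(q + 3)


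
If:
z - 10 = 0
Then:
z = 10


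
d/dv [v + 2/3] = 1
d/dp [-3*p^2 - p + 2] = -6*p - 1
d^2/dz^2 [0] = 0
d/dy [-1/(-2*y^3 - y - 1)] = (-6*y^2 - 1)/(2*y^3 + y + 1)^2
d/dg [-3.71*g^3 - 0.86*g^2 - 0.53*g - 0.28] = -11.13*g^2 - 1.72*g - 0.53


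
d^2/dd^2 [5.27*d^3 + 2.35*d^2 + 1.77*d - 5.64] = 31.62*d + 4.7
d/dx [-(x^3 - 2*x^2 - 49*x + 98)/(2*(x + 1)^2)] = (-x^3 - 3*x^2 - 45*x + 245)/(2*(x^3 + 3*x^2 + 3*x + 1))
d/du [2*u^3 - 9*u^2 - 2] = 6*u*(u - 3)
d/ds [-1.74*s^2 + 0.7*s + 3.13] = 0.7 - 3.48*s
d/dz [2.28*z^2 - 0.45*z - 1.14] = 4.56*z - 0.45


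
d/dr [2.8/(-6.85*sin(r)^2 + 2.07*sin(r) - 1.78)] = (38.36*sin(r) - 5.796)*cos(r)/(6.85*sin(r)^2 - 2.07*sin(r) + 1.78)^2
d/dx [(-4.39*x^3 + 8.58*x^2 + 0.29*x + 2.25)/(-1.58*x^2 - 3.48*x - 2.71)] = (6.9362*x^4 + 30.5544*x^3 + 6.29049999999999*x^2 - 39.3936*x + 7.0441)/(2.4964*x^4 + 10.9968*x^3 + 20.674*x^2 + 18.8616*x + 7.3441)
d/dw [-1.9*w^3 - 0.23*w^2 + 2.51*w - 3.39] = -5.7*w^2 - 0.46*w + 2.51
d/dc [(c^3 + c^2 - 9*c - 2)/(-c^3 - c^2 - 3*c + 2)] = 12*(-2*c^3 - c^2 - 2)/(c^6 + 2*c^5 + 7*c^4 + 2*c^3 + 5*c^2 - 12*c + 4)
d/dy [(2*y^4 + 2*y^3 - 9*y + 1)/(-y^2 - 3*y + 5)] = (-4*y^5 - 20*y^4 + 28*y^3 + 21*y^2 + 2*y - 42)/(y^4 + 6*y^3 - y^2 - 30*y + 25)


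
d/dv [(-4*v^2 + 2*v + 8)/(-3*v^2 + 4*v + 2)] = 2*(-5*v^2 + 16*v - 14)/(9*v^4 - 24*v^3 + 4*v^2 + 16*v + 4)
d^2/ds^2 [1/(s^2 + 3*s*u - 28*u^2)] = 2*(-s^2 - 3*s*u + 28*u^2 + (2*s + 3*u)^2)/(s^2 + 3*s*u - 28*u^2)^3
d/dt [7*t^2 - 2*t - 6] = 14*t - 2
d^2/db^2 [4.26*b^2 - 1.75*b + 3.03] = 8.52000000000000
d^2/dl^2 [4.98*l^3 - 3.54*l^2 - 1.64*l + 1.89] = 29.88*l - 7.08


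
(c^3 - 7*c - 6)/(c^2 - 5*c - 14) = (c^2 - 2*c - 3)/(c - 7)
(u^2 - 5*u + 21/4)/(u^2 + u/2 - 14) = (u - 3/2)/(u + 4)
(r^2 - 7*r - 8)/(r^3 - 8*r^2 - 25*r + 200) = (r + 1)/(r^2 - 25)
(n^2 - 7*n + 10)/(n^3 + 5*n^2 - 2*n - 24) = (n - 5)/(n^2 + 7*n + 12)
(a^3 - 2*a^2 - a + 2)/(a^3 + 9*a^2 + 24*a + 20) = (a^3 - 2*a^2 - a + 2)/(a^3 + 9*a^2 + 24*a + 20)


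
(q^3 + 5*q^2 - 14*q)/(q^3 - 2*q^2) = (q + 7)/q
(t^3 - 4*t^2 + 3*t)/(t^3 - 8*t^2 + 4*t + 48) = t*(t^2 - 4*t + 3)/(t^3 - 8*t^2 + 4*t + 48)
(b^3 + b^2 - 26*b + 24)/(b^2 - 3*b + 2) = (b^2 + 2*b - 24)/(b - 2)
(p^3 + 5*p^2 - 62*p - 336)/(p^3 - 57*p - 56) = (p + 6)/(p + 1)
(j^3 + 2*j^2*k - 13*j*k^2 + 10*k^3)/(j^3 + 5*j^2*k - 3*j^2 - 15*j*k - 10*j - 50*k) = (j^2 - 3*j*k + 2*k^2)/(j^2 - 3*j - 10)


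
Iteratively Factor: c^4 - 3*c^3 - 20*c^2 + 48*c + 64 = (c + 4)*(c^3 - 7*c^2 + 8*c + 16) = (c + 1)*(c + 4)*(c^2 - 8*c + 16) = (c - 4)*(c + 1)*(c + 4)*(c - 4)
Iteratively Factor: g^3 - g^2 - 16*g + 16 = (g - 1)*(g^2 - 16) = (g - 4)*(g - 1)*(g + 4)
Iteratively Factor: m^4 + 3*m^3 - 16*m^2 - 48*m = (m - 4)*(m^3 + 7*m^2 + 12*m) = (m - 4)*(m + 3)*(m^2 + 4*m) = (m - 4)*(m + 3)*(m + 4)*(m)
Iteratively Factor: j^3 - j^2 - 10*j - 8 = (j - 4)*(j^2 + 3*j + 2) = (j - 4)*(j + 1)*(j + 2)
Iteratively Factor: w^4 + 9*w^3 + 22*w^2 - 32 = (w + 4)*(w^3 + 5*w^2 + 2*w - 8) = (w - 1)*(w + 4)*(w^2 + 6*w + 8) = (w - 1)*(w + 4)^2*(w + 2)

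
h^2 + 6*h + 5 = (h + 1)*(h + 5)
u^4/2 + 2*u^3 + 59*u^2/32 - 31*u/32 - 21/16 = (u/2 + 1)*(u - 3/4)*(u + 1)*(u + 7/4)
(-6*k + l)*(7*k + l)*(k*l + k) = -42*k^3*l - 42*k^3 + k^2*l^2 + k^2*l + k*l^3 + k*l^2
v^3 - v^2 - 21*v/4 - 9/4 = (v - 3)*(v + 1/2)*(v + 3/2)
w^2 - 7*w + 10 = (w - 5)*(w - 2)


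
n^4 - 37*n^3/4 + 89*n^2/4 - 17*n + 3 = (n - 6)*(n - 2)*(n - 1)*(n - 1/4)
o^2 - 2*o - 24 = (o - 6)*(o + 4)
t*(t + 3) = t^2 + 3*t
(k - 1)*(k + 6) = k^2 + 5*k - 6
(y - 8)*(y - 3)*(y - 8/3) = y^3 - 41*y^2/3 + 160*y/3 - 64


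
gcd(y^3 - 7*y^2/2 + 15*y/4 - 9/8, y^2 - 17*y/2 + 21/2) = y - 3/2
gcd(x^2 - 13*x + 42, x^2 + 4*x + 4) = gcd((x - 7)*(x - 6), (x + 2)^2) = 1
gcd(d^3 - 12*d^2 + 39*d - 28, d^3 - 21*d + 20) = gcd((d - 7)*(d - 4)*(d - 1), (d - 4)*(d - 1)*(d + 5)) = d^2 - 5*d + 4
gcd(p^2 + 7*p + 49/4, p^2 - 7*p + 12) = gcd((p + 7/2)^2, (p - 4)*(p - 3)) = 1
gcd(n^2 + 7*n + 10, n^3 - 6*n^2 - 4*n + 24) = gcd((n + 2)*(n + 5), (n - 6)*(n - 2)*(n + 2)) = n + 2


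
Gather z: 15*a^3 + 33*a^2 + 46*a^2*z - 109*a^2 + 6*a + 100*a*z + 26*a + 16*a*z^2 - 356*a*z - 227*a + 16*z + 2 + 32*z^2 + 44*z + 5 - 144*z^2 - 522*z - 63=15*a^3 - 76*a^2 - 195*a + z^2*(16*a - 112) + z*(46*a^2 - 256*a - 462) - 56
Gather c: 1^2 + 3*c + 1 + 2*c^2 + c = 2*c^2 + 4*c + 2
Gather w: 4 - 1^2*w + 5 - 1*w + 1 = 10 - 2*w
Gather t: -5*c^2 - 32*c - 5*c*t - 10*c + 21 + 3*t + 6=-5*c^2 - 42*c + t*(3 - 5*c) + 27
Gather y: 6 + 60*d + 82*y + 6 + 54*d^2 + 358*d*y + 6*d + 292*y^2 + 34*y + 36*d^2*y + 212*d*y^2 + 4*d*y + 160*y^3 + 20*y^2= 54*d^2 + 66*d + 160*y^3 + y^2*(212*d + 312) + y*(36*d^2 + 362*d + 116) + 12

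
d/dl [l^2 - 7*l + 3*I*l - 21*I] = 2*l - 7 + 3*I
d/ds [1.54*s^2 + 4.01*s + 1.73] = 3.08*s + 4.01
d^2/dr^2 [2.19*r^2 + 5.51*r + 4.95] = 4.38000000000000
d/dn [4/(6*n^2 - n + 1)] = 4*(1 - 12*n)/(6*n^2 - n + 1)^2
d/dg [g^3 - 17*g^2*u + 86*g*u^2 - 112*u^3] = 3*g^2 - 34*g*u + 86*u^2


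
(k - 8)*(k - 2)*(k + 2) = k^3 - 8*k^2 - 4*k + 32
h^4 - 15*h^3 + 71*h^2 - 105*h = h*(h - 7)*(h - 5)*(h - 3)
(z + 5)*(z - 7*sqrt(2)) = z^2 - 7*sqrt(2)*z + 5*z - 35*sqrt(2)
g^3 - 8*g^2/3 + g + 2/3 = (g - 2)*(g - 1)*(g + 1/3)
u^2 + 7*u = u*(u + 7)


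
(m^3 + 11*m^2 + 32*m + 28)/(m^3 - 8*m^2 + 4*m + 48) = (m^2 + 9*m + 14)/(m^2 - 10*m + 24)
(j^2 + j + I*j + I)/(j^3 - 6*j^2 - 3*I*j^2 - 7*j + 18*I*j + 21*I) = (j + I)/(j^2 - j*(7 + 3*I) + 21*I)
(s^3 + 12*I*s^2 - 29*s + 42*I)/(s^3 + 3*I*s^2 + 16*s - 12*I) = (s + 7*I)/(s - 2*I)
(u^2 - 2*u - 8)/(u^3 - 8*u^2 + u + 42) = (u - 4)/(u^2 - 10*u + 21)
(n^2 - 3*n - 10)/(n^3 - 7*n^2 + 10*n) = (n + 2)/(n*(n - 2))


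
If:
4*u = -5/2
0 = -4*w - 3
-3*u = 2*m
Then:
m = 15/16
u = -5/8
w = -3/4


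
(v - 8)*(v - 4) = v^2 - 12*v + 32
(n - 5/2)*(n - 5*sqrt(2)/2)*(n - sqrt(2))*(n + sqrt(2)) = n^4 - 5*sqrt(2)*n^3/2 - 5*n^3/2 - 2*n^2 + 25*sqrt(2)*n^2/4 + 5*n + 5*sqrt(2)*n - 25*sqrt(2)/2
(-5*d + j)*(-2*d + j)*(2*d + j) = 20*d^3 - 4*d^2*j - 5*d*j^2 + j^3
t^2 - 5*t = t*(t - 5)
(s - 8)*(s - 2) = s^2 - 10*s + 16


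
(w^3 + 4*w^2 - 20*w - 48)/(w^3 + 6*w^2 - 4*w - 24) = (w - 4)/(w - 2)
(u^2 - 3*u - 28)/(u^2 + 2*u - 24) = (u^2 - 3*u - 28)/(u^2 + 2*u - 24)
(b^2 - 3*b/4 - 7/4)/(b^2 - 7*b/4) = (b + 1)/b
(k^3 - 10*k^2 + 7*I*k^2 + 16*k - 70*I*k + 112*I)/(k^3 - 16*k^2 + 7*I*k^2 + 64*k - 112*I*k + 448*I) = (k - 2)/(k - 8)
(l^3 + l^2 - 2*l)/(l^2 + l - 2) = l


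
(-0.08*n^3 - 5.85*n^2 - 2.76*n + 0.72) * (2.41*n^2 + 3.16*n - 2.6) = -0.1928*n^5 - 14.3513*n^4 - 24.9296*n^3 + 8.2236*n^2 + 9.4512*n - 1.872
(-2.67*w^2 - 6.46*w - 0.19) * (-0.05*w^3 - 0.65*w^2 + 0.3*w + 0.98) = 0.1335*w^5 + 2.0585*w^4 + 3.4075*w^3 - 4.4311*w^2 - 6.3878*w - 0.1862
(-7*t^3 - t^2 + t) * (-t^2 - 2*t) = 7*t^5 + 15*t^4 + t^3 - 2*t^2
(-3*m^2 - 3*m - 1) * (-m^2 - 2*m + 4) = 3*m^4 + 9*m^3 - 5*m^2 - 10*m - 4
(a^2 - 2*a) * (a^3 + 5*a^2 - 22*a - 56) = a^5 + 3*a^4 - 32*a^3 - 12*a^2 + 112*a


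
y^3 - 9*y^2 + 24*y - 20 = (y - 5)*(y - 2)^2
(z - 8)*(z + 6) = z^2 - 2*z - 48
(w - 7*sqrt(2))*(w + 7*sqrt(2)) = w^2 - 98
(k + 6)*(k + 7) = k^2 + 13*k + 42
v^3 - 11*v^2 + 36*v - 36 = (v - 6)*(v - 3)*(v - 2)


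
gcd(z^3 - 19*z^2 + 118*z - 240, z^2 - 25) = z - 5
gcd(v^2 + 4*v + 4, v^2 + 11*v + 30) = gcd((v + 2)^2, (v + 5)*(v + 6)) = 1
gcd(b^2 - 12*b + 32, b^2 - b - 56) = b - 8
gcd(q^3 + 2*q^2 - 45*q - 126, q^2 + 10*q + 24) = q + 6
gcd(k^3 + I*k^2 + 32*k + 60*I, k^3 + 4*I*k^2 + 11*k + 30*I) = k^2 + 7*I*k - 10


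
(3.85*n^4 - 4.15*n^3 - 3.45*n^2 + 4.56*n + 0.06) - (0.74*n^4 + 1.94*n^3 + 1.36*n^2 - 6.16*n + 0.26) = 3.11*n^4 - 6.09*n^3 - 4.81*n^2 + 10.72*n - 0.2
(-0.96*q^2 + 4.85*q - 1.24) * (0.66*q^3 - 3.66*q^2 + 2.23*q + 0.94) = -0.6336*q^5 + 6.7146*q^4 - 20.7102*q^3 + 14.4515*q^2 + 1.7938*q - 1.1656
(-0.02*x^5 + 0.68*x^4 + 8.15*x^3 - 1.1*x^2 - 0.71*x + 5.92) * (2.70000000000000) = -0.054*x^5 + 1.836*x^4 + 22.005*x^3 - 2.97*x^2 - 1.917*x + 15.984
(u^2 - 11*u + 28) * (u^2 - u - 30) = u^4 - 12*u^3 + 9*u^2 + 302*u - 840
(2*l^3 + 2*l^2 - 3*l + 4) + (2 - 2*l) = 2*l^3 + 2*l^2 - 5*l + 6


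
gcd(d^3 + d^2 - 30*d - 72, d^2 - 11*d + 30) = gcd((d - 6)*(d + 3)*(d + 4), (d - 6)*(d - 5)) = d - 6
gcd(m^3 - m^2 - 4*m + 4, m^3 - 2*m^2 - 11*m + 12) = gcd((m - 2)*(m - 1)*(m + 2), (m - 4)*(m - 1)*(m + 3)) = m - 1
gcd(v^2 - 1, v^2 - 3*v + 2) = v - 1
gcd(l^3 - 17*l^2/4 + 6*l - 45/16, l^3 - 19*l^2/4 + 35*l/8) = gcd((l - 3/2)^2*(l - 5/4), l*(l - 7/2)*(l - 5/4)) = l - 5/4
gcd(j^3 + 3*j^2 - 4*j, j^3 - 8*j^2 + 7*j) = j^2 - j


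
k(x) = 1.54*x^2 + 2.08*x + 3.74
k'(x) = 3.08*x + 2.08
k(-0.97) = 3.17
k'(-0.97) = -0.91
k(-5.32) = 36.26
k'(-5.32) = -14.31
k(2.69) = 20.48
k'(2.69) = 10.37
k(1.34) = 9.29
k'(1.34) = 6.21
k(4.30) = 41.16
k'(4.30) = 15.32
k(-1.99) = 5.70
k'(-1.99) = -4.05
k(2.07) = 14.64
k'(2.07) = 8.46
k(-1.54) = 4.19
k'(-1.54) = -2.66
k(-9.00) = 109.76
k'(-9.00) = -25.64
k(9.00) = 147.20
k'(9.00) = 29.80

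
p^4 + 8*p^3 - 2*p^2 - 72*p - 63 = (p - 3)*(p + 1)*(p + 3)*(p + 7)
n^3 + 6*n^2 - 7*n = n*(n - 1)*(n + 7)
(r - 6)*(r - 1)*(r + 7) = r^3 - 43*r + 42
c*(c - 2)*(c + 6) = c^3 + 4*c^2 - 12*c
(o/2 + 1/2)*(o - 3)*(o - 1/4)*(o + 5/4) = o^4/2 - o^3/2 - 85*o^2/32 - 19*o/16 + 15/32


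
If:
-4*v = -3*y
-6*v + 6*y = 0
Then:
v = 0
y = 0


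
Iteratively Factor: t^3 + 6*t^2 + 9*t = (t)*(t^2 + 6*t + 9) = t*(t + 3)*(t + 3)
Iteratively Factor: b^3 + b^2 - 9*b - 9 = (b - 3)*(b^2 + 4*b + 3) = (b - 3)*(b + 3)*(b + 1)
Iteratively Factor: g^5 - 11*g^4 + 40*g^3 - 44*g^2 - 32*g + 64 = (g - 4)*(g^4 - 7*g^3 + 12*g^2 + 4*g - 16) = (g - 4)*(g - 2)*(g^3 - 5*g^2 + 2*g + 8) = (g - 4)*(g - 2)*(g + 1)*(g^2 - 6*g + 8) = (g - 4)*(g - 2)^2*(g + 1)*(g - 4)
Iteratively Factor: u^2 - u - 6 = (u - 3)*(u + 2)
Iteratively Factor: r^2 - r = (r)*(r - 1)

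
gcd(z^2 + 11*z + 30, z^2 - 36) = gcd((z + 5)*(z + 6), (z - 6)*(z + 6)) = z + 6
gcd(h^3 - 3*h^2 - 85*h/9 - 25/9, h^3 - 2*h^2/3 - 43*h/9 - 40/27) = h^2 + 2*h + 5/9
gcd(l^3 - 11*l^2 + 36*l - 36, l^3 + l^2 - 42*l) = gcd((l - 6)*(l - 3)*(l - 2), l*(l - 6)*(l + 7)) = l - 6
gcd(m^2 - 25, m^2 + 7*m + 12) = 1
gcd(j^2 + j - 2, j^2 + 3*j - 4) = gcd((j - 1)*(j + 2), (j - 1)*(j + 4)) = j - 1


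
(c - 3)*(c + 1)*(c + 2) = c^3 - 7*c - 6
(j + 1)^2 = j^2 + 2*j + 1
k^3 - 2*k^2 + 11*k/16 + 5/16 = (k - 5/4)*(k - 1)*(k + 1/4)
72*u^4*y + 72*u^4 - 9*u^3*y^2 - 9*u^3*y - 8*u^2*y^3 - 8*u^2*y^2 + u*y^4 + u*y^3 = (-8*u + y)*(-3*u + y)*(3*u + y)*(u*y + u)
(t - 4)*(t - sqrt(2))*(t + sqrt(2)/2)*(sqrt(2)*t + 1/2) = sqrt(2)*t^4 - 4*sqrt(2)*t^3 - t^3/2 - 5*sqrt(2)*t^2/4 + 2*t^2 - t/2 + 5*sqrt(2)*t + 2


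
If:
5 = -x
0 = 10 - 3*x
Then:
No Solution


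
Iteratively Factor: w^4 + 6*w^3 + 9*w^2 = (w + 3)*(w^3 + 3*w^2) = w*(w + 3)*(w^2 + 3*w) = w*(w + 3)^2*(w)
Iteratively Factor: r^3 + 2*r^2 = (r)*(r^2 + 2*r) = r^2*(r + 2)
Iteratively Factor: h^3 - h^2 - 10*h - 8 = (h + 2)*(h^2 - 3*h - 4) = (h + 1)*(h + 2)*(h - 4)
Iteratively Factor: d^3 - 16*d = (d + 4)*(d^2 - 4*d) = (d - 4)*(d + 4)*(d)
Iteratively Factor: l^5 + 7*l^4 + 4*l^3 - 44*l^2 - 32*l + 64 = (l - 1)*(l^4 + 8*l^3 + 12*l^2 - 32*l - 64) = (l - 1)*(l + 4)*(l^3 + 4*l^2 - 4*l - 16) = (l - 2)*(l - 1)*(l + 4)*(l^2 + 6*l + 8) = (l - 2)*(l - 1)*(l + 2)*(l + 4)*(l + 4)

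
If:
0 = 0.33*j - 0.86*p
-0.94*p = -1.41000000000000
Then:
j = 3.91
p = 1.50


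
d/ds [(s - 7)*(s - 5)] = 2*s - 12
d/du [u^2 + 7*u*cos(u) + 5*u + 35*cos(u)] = -7*u*sin(u) + 2*u - 35*sin(u) + 7*cos(u) + 5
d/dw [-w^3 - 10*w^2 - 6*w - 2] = -3*w^2 - 20*w - 6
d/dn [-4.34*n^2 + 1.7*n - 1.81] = 1.7 - 8.68*n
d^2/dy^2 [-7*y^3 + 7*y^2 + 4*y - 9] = 14 - 42*y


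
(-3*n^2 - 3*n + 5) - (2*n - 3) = -3*n^2 - 5*n + 8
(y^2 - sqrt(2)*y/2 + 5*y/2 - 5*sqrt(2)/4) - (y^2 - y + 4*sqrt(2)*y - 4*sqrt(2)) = -9*sqrt(2)*y/2 + 7*y/2 + 11*sqrt(2)/4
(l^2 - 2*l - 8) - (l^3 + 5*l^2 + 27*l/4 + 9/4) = -l^3 - 4*l^2 - 35*l/4 - 41/4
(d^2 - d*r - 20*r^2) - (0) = d^2 - d*r - 20*r^2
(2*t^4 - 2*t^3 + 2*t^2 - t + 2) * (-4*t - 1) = -8*t^5 + 6*t^4 - 6*t^3 + 2*t^2 - 7*t - 2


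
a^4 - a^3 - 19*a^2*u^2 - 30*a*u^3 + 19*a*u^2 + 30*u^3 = (a - 1)*(a - 5*u)*(a + 2*u)*(a + 3*u)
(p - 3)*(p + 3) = p^2 - 9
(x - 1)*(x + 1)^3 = x^4 + 2*x^3 - 2*x - 1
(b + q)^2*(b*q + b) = b^3*q + b^3 + 2*b^2*q^2 + 2*b^2*q + b*q^3 + b*q^2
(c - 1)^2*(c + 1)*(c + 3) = c^4 + 2*c^3 - 4*c^2 - 2*c + 3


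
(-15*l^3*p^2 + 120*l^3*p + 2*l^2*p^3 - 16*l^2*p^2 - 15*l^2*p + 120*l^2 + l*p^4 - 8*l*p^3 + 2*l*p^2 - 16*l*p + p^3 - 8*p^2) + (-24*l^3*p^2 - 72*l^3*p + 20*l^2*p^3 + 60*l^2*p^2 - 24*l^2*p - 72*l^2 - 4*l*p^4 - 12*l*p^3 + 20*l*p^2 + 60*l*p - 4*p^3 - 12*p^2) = -39*l^3*p^2 + 48*l^3*p + 22*l^2*p^3 + 44*l^2*p^2 - 39*l^2*p + 48*l^2 - 3*l*p^4 - 20*l*p^3 + 22*l*p^2 + 44*l*p - 3*p^3 - 20*p^2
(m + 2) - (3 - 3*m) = 4*m - 1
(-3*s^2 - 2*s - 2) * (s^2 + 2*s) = -3*s^4 - 8*s^3 - 6*s^2 - 4*s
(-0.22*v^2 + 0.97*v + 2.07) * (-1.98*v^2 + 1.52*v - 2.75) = 0.4356*v^4 - 2.255*v^3 - 2.0192*v^2 + 0.4789*v - 5.6925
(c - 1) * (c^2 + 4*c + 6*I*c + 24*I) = c^3 + 3*c^2 + 6*I*c^2 - 4*c + 18*I*c - 24*I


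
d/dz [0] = 0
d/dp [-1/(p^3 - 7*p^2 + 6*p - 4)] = (3*p^2 - 14*p + 6)/(p^3 - 7*p^2 + 6*p - 4)^2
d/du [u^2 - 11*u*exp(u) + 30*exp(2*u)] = -11*u*exp(u) + 2*u + 60*exp(2*u) - 11*exp(u)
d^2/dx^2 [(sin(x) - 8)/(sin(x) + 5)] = 13*(sin(x)^2 - 5*sin(x) - 2)/(sin(x) + 5)^3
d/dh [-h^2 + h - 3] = 1 - 2*h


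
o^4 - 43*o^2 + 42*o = o*(o - 6)*(o - 1)*(o + 7)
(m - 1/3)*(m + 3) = m^2 + 8*m/3 - 1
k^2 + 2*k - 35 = (k - 5)*(k + 7)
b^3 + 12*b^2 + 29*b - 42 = (b - 1)*(b + 6)*(b + 7)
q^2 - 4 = (q - 2)*(q + 2)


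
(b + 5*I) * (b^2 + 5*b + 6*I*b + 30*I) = b^3 + 5*b^2 + 11*I*b^2 - 30*b + 55*I*b - 150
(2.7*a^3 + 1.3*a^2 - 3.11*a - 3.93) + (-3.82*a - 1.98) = 2.7*a^3 + 1.3*a^2 - 6.93*a - 5.91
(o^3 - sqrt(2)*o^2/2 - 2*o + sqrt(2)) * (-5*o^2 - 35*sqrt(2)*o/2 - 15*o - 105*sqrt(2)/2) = -5*o^5 - 15*sqrt(2)*o^4 - 15*o^4 - 45*sqrt(2)*o^3 + 55*o^3/2 + 30*sqrt(2)*o^2 + 165*o^2/2 - 35*o + 90*sqrt(2)*o - 105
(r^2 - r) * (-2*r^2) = -2*r^4 + 2*r^3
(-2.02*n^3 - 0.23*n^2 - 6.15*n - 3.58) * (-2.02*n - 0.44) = 4.0804*n^4 + 1.3534*n^3 + 12.5242*n^2 + 9.9376*n + 1.5752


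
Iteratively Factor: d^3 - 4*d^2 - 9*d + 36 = (d - 3)*(d^2 - d - 12) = (d - 3)*(d + 3)*(d - 4)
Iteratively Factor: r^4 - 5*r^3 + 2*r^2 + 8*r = (r + 1)*(r^3 - 6*r^2 + 8*r) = (r - 2)*(r + 1)*(r^2 - 4*r) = (r - 4)*(r - 2)*(r + 1)*(r)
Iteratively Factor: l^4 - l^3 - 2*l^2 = (l - 2)*(l^3 + l^2) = l*(l - 2)*(l^2 + l) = l^2*(l - 2)*(l + 1)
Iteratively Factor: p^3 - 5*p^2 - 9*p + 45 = (p - 5)*(p^2 - 9) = (p - 5)*(p + 3)*(p - 3)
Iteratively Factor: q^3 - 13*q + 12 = (q - 1)*(q^2 + q - 12) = (q - 1)*(q + 4)*(q - 3)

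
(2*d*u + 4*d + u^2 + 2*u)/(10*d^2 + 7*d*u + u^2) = (u + 2)/(5*d + u)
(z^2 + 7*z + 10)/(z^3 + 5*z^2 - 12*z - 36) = (z + 5)/(z^2 + 3*z - 18)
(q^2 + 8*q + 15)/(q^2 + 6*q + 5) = (q + 3)/(q + 1)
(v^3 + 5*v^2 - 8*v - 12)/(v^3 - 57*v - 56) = (v^2 + 4*v - 12)/(v^2 - v - 56)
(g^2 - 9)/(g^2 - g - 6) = (g + 3)/(g + 2)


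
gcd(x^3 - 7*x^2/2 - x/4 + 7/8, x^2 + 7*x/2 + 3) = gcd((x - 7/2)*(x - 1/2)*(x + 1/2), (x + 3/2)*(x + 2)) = 1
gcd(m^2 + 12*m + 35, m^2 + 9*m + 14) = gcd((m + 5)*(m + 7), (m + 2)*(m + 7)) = m + 7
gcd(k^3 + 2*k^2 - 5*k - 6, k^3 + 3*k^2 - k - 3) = k^2 + 4*k + 3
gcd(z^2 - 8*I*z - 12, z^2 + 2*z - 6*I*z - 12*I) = z - 6*I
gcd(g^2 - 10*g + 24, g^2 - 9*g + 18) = g - 6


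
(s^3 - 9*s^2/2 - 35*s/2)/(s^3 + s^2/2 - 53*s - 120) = s*(s - 7)/(s^2 - 2*s - 48)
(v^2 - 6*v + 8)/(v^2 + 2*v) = (v^2 - 6*v + 8)/(v*(v + 2))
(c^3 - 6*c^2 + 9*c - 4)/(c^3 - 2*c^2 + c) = (c - 4)/c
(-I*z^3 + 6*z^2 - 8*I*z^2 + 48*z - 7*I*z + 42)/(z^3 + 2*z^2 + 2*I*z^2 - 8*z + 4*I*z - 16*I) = (-I*z^3 + z^2*(6 - 8*I) + z*(48 - 7*I) + 42)/(z^3 + 2*z^2*(1 + I) + 4*z*(-2 + I) - 16*I)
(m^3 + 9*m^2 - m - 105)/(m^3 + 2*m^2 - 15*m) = (m + 7)/m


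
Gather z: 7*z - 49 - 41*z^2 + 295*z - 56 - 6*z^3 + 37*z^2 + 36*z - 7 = -6*z^3 - 4*z^2 + 338*z - 112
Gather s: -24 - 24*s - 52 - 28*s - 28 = -52*s - 104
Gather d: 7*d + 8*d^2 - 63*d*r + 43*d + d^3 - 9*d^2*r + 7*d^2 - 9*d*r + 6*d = d^3 + d^2*(15 - 9*r) + d*(56 - 72*r)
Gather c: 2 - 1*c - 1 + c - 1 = 0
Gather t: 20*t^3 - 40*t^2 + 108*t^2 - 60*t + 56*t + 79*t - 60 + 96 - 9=20*t^3 + 68*t^2 + 75*t + 27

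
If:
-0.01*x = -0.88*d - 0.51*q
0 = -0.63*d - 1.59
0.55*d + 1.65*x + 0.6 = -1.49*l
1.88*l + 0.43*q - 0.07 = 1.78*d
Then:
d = -2.52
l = -3.36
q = 4.42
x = 3.52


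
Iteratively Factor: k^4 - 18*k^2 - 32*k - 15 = (k + 1)*(k^3 - k^2 - 17*k - 15) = (k - 5)*(k + 1)*(k^2 + 4*k + 3) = (k - 5)*(k + 1)*(k + 3)*(k + 1)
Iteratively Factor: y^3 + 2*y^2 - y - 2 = (y + 1)*(y^2 + y - 2) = (y + 1)*(y + 2)*(y - 1)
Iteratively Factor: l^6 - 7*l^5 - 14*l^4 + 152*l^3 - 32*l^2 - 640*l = (l + 4)*(l^5 - 11*l^4 + 30*l^3 + 32*l^2 - 160*l) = (l - 4)*(l + 4)*(l^4 - 7*l^3 + 2*l^2 + 40*l) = (l - 4)^2*(l + 4)*(l^3 - 3*l^2 - 10*l) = l*(l - 4)^2*(l + 4)*(l^2 - 3*l - 10) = l*(l - 4)^2*(l + 2)*(l + 4)*(l - 5)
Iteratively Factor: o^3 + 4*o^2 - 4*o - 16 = (o + 2)*(o^2 + 2*o - 8) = (o + 2)*(o + 4)*(o - 2)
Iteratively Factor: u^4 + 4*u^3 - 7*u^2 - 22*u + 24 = (u + 3)*(u^3 + u^2 - 10*u + 8) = (u - 2)*(u + 3)*(u^2 + 3*u - 4) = (u - 2)*(u - 1)*(u + 3)*(u + 4)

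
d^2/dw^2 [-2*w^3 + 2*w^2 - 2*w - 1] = 4 - 12*w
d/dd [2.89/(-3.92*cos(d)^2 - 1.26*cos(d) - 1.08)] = -(22.6576*cos(d) + 3.6414)*sin(d)/(3.92*cos(d)^2 + 1.26*cos(d) + 1.08)^2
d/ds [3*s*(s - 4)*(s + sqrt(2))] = 9*s^2 - 24*s + 6*sqrt(2)*s - 12*sqrt(2)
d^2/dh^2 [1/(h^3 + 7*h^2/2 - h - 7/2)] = 4*(-(6*h + 7)*(2*h^3 + 7*h^2 - 2*h - 7) + 4*(3*h^2 + 7*h - 1)^2)/(2*h^3 + 7*h^2 - 2*h - 7)^3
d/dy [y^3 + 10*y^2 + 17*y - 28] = 3*y^2 + 20*y + 17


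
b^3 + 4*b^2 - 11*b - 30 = (b - 3)*(b + 2)*(b + 5)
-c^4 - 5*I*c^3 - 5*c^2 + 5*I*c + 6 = (c - I)*(c + 6*I)*(-I*c - I)*(-I*c + I)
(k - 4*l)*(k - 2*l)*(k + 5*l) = k^3 - k^2*l - 22*k*l^2 + 40*l^3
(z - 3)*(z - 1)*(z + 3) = z^3 - z^2 - 9*z + 9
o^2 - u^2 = (o - u)*(o + u)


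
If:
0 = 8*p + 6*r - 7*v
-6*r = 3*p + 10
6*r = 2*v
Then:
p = -50/31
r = -80/93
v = -80/31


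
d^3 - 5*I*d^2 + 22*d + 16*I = (d - 8*I)*(d + I)*(d + 2*I)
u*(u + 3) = u^2 + 3*u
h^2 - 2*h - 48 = (h - 8)*(h + 6)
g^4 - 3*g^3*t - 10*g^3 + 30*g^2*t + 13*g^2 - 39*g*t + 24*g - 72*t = (g - 8)*(g - 3)*(g + 1)*(g - 3*t)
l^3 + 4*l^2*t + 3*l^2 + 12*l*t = l*(l + 3)*(l + 4*t)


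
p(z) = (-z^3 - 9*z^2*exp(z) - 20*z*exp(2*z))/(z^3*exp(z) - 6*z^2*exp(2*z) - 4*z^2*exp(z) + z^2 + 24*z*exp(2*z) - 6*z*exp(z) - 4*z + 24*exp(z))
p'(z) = (-z^3 - 9*z^2*exp(z) - 20*z*exp(2*z))*(-z^3*exp(z) + 12*z^2*exp(2*z) + z^2*exp(z) - 36*z*exp(2*z) + 14*z*exp(z) - 2*z - 24*exp(2*z) - 18*exp(z) + 4)/(z^3*exp(z) - 6*z^2*exp(2*z) - 4*z^2*exp(z) + z^2 + 24*z*exp(2*z) - 6*z*exp(z) - 4*z + 24*exp(z))^2 + (-9*z^2*exp(z) - 3*z^2 - 40*z*exp(2*z) - 18*z*exp(z) - 20*exp(2*z))/(z^3*exp(z) - 6*z^2*exp(2*z) - 4*z^2*exp(z) + z^2 + 24*z*exp(2*z) - 6*z*exp(z) - 4*z + 24*exp(z)) = (z*(z^2 + 9*z*exp(z) + 20*exp(2*z))*(z^3*exp(z) - 12*z^2*exp(2*z) - z^2*exp(z) + 36*z*exp(2*z) - 14*z*exp(z) + 2*z + 24*exp(2*z) + 18*exp(z) - 4) - (9*z^2*exp(z) + 3*z^2 + 40*z*exp(2*z) + 18*z*exp(z) + 20*exp(2*z))*(z^3*exp(z) - 6*z^2*exp(2*z) - 4*z^2*exp(z) + z^2 + 24*z*exp(2*z) - 6*z*exp(z) - 4*z + 24*exp(z)))/(z^3*exp(z) - 6*z^2*exp(2*z) - 4*z^2*exp(z) + z^2 + 24*z*exp(2*z) - 6*z*exp(z) - 4*z + 24*exp(z))^2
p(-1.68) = 0.11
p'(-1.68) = -0.51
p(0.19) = -0.18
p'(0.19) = -1.04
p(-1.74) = 0.14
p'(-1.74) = -0.57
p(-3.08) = 1.25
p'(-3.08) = -0.87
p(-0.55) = 0.18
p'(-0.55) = 0.17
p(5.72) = 1.96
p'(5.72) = -1.16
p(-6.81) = 4.31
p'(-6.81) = -0.85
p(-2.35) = 0.60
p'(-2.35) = -0.87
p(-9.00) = 6.24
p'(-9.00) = -0.90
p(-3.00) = 1.18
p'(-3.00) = -0.87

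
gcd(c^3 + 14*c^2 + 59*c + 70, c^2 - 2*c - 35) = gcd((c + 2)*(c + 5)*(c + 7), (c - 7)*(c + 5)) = c + 5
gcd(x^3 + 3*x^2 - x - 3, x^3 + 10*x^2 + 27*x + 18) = x^2 + 4*x + 3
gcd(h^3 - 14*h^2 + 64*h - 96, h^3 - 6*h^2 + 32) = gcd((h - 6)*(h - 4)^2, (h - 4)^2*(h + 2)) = h^2 - 8*h + 16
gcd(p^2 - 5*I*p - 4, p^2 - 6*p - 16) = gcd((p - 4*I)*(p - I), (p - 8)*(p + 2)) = 1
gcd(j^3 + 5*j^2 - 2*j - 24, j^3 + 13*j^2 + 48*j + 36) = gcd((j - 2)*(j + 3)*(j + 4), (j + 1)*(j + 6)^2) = 1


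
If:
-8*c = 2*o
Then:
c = -o/4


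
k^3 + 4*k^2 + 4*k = k*(k + 2)^2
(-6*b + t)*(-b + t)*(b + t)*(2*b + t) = 12*b^4 + 4*b^3*t - 13*b^2*t^2 - 4*b*t^3 + t^4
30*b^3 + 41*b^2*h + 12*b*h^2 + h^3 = (b + h)*(5*b + h)*(6*b + h)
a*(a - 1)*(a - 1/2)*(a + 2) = a^4 + a^3/2 - 5*a^2/2 + a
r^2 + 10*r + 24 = (r + 4)*(r + 6)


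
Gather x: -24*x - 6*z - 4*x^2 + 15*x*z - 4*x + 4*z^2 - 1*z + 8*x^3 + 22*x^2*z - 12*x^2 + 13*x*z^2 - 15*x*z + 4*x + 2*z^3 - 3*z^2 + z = 8*x^3 + x^2*(22*z - 16) + x*(13*z^2 - 24) + 2*z^3 + z^2 - 6*z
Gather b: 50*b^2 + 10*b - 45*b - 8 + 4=50*b^2 - 35*b - 4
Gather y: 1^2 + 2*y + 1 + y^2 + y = y^2 + 3*y + 2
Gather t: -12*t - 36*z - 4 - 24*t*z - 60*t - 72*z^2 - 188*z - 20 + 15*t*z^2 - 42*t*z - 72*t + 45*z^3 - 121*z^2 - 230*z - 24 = t*(15*z^2 - 66*z - 144) + 45*z^3 - 193*z^2 - 454*z - 48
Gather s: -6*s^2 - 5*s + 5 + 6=-6*s^2 - 5*s + 11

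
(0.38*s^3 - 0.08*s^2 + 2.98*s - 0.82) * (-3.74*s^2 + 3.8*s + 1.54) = -1.4212*s^5 + 1.7432*s^4 - 10.864*s^3 + 14.2676*s^2 + 1.4732*s - 1.2628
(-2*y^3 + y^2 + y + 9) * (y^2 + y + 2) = -2*y^5 - y^4 - 2*y^3 + 12*y^2 + 11*y + 18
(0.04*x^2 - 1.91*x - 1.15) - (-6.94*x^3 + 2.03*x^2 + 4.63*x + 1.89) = 6.94*x^3 - 1.99*x^2 - 6.54*x - 3.04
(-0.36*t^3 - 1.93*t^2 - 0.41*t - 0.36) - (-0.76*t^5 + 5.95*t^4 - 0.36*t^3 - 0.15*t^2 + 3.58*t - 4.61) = 0.76*t^5 - 5.95*t^4 - 1.78*t^2 - 3.99*t + 4.25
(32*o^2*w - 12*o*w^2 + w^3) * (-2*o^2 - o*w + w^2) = -64*o^4*w - 8*o^3*w^2 + 42*o^2*w^3 - 13*o*w^4 + w^5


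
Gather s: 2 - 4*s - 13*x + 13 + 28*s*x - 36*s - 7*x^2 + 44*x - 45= s*(28*x - 40) - 7*x^2 + 31*x - 30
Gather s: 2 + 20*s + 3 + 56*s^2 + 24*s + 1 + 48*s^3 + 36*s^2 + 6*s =48*s^3 + 92*s^2 + 50*s + 6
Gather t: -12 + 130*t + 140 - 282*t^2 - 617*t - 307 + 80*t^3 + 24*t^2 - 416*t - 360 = 80*t^3 - 258*t^2 - 903*t - 539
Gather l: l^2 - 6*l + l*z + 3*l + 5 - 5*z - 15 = l^2 + l*(z - 3) - 5*z - 10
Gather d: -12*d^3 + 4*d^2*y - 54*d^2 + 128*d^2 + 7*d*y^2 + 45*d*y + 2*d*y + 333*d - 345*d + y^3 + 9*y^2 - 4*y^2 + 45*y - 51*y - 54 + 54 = -12*d^3 + d^2*(4*y + 74) + d*(7*y^2 + 47*y - 12) + y^3 + 5*y^2 - 6*y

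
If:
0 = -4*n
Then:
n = 0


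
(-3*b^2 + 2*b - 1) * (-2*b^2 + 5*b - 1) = 6*b^4 - 19*b^3 + 15*b^2 - 7*b + 1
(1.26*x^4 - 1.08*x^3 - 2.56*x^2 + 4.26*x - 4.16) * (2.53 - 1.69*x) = -2.1294*x^5 + 5.013*x^4 + 1.594*x^3 - 13.6762*x^2 + 17.8082*x - 10.5248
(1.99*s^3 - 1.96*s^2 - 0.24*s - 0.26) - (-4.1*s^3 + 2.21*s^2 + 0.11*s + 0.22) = 6.09*s^3 - 4.17*s^2 - 0.35*s - 0.48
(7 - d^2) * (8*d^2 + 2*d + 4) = -8*d^4 - 2*d^3 + 52*d^2 + 14*d + 28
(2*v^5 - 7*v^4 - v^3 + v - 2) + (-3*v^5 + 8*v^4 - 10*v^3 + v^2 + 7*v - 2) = -v^5 + v^4 - 11*v^3 + v^2 + 8*v - 4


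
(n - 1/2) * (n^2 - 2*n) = n^3 - 5*n^2/2 + n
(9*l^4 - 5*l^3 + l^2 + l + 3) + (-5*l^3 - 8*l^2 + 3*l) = 9*l^4 - 10*l^3 - 7*l^2 + 4*l + 3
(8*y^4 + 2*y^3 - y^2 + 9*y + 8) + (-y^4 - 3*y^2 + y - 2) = 7*y^4 + 2*y^3 - 4*y^2 + 10*y + 6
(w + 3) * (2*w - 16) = 2*w^2 - 10*w - 48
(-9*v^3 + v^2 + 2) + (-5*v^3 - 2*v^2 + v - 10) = -14*v^3 - v^2 + v - 8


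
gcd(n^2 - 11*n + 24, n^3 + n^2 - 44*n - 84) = 1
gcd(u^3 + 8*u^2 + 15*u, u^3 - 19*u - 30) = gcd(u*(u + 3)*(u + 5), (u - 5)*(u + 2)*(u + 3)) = u + 3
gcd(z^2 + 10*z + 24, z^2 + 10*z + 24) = z^2 + 10*z + 24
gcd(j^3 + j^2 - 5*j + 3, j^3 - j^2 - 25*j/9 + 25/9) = j - 1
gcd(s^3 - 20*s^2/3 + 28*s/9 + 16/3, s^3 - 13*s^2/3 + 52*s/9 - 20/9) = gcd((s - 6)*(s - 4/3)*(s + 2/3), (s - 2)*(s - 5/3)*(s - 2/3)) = 1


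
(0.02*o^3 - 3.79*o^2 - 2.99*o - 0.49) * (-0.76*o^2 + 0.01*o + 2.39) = -0.0152*o^5 + 2.8806*o^4 + 2.2823*o^3 - 8.7156*o^2 - 7.151*o - 1.1711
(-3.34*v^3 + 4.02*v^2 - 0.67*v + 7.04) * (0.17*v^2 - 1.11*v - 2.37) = -0.5678*v^5 + 4.3908*v^4 + 3.3397*v^3 - 7.5869*v^2 - 6.2265*v - 16.6848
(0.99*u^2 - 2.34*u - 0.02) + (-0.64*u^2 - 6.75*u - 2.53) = 0.35*u^2 - 9.09*u - 2.55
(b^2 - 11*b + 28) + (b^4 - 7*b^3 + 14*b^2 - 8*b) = b^4 - 7*b^3 + 15*b^2 - 19*b + 28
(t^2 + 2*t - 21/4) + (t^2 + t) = 2*t^2 + 3*t - 21/4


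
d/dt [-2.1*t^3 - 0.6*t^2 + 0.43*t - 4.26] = -6.3*t^2 - 1.2*t + 0.43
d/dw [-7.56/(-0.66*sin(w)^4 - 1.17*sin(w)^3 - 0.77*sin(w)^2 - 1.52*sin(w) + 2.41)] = (-26.6112*sin(w) + 4.9896*sin(3*w) + 13.2678*cos(2*w) - 24.759)*cos(w)/(0.66*sin(w)^4 + 1.17*sin(w)^3 + 0.77*sin(w)^2 + 1.52*sin(w) - 2.41)^2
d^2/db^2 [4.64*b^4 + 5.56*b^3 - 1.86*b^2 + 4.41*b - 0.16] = 55.68*b^2 + 33.36*b - 3.72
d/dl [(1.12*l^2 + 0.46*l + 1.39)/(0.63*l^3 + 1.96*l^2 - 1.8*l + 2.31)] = (-0.7056*l^4 - 0.5796*l^3 - 5.5447*l^2 - 0.274399999999999*l + 3.5646)/(0.3969*l^6 + 2.4696*l^5 + 1.5736*l^4 - 4.1454*l^3 + 12.2952*l^2 - 8.316*l + 5.3361)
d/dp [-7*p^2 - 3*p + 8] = -14*p - 3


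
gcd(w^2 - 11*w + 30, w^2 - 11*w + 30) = w^2 - 11*w + 30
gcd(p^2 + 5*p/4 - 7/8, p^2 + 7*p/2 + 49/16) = p + 7/4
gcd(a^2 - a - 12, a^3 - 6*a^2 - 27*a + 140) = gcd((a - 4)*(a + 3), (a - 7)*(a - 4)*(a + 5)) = a - 4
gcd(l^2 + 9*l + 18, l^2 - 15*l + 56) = 1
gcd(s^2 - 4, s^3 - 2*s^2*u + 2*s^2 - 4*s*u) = s + 2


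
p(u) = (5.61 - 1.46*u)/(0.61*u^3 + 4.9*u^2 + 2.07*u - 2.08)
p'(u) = (5.61 - 1.46*u)*(-1.83*u^2 - 9.8*u - 2.07)/(0.61*u^3 + 4.9*u^2 + 2.07*u - 2.08)^2 - 1.46/(0.61*u^3 + 4.9*u^2 + 2.07*u - 2.08) = (1.7812*u^3 - 3.1123*u^2 - 54.978*u - 8.5759)/(0.3721*u^6 + 5.978*u^5 + 26.5354*u^4 + 17.7484*u^3 - 16.0991*u^2 - 8.6112*u + 4.3264)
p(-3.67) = 0.42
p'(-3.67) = 0.09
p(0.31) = -5.43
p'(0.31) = -28.71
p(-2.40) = 0.72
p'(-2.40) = 0.50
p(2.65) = 0.04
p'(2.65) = -0.06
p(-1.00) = 50.50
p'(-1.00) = 2117.79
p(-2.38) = 0.73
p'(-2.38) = 0.51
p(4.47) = -0.01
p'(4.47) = -0.01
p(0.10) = -3.00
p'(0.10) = -4.24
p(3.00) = 0.02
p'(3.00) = -0.04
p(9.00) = -0.01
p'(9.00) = 0.00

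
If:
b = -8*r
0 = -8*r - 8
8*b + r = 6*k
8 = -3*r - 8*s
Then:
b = 8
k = 21/2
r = -1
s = -5/8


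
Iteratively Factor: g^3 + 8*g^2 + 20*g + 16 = (g + 4)*(g^2 + 4*g + 4) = (g + 2)*(g + 4)*(g + 2)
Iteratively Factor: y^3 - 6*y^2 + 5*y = (y)*(y^2 - 6*y + 5) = y*(y - 5)*(y - 1)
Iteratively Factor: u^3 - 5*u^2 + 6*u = (u - 3)*(u^2 - 2*u) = (u - 3)*(u - 2)*(u)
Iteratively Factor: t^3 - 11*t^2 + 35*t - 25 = (t - 5)*(t^2 - 6*t + 5) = (t - 5)*(t - 1)*(t - 5)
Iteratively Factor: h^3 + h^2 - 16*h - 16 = (h - 4)*(h^2 + 5*h + 4) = (h - 4)*(h + 4)*(h + 1)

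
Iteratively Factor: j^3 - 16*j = (j)*(j^2 - 16) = j*(j - 4)*(j + 4)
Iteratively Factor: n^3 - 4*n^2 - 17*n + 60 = (n - 3)*(n^2 - n - 20) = (n - 3)*(n + 4)*(n - 5)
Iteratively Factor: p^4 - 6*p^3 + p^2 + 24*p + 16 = (p + 1)*(p^3 - 7*p^2 + 8*p + 16) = (p - 4)*(p + 1)*(p^2 - 3*p - 4) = (p - 4)^2*(p + 1)*(p + 1)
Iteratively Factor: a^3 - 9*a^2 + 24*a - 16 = (a - 4)*(a^2 - 5*a + 4) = (a - 4)^2*(a - 1)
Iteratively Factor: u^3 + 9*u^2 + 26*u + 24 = (u + 3)*(u^2 + 6*u + 8) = (u + 2)*(u + 3)*(u + 4)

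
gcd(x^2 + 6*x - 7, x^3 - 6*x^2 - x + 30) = 1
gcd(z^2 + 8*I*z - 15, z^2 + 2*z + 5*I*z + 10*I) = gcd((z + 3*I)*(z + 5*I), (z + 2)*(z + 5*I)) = z + 5*I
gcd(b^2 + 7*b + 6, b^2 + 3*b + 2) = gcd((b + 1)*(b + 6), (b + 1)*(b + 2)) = b + 1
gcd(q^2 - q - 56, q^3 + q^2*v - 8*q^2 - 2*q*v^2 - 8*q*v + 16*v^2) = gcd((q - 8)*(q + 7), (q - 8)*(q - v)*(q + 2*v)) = q - 8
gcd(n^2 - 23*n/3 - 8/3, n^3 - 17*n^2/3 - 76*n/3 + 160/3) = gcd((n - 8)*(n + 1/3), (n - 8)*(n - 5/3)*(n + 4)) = n - 8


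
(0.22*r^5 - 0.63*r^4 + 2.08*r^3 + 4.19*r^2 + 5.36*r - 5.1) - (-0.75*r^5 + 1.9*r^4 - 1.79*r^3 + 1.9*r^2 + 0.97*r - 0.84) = 0.97*r^5 - 2.53*r^4 + 3.87*r^3 + 2.29*r^2 + 4.39*r - 4.26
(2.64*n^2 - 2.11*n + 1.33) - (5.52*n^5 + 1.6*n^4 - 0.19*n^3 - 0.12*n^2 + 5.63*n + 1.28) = -5.52*n^5 - 1.6*n^4 + 0.19*n^3 + 2.76*n^2 - 7.74*n + 0.05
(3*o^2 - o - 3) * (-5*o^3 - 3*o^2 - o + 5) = -15*o^5 - 4*o^4 + 15*o^3 + 25*o^2 - 2*o - 15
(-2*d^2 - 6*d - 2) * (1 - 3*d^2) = 6*d^4 + 18*d^3 + 4*d^2 - 6*d - 2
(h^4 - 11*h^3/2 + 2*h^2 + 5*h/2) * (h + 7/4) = h^5 - 15*h^4/4 - 61*h^3/8 + 6*h^2 + 35*h/8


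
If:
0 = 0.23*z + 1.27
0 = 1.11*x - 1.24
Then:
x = 1.12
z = -5.52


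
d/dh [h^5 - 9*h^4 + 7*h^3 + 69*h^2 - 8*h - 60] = 5*h^4 - 36*h^3 + 21*h^2 + 138*h - 8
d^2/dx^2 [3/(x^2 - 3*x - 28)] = 6*(x^2 - 3*x - (2*x - 3)^2 - 28)/(-x^2 + 3*x + 28)^3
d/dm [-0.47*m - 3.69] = -0.470000000000000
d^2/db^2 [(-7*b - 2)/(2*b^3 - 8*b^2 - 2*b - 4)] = ((7*b + 2)*(-3*b^2 + 8*b + 1)^2 + (21*b^2 - 56*b + (3*b - 4)*(7*b + 2) - 7)*(-b^3 + 4*b^2 + b + 2))/(-b^3 + 4*b^2 + b + 2)^3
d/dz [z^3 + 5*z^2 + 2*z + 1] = 3*z^2 + 10*z + 2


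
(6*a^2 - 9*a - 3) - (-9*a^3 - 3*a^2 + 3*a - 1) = 9*a^3 + 9*a^2 - 12*a - 2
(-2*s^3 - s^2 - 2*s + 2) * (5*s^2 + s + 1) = -10*s^5 - 7*s^4 - 13*s^3 + 7*s^2 + 2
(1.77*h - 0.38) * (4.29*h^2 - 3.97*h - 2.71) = 7.5933*h^3 - 8.6571*h^2 - 3.2881*h + 1.0298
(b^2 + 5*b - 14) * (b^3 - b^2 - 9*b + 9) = b^5 + 4*b^4 - 28*b^3 - 22*b^2 + 171*b - 126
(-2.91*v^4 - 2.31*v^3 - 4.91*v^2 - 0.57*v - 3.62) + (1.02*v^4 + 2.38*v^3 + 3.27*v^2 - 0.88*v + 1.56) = -1.89*v^4 + 0.0699999999999998*v^3 - 1.64*v^2 - 1.45*v - 2.06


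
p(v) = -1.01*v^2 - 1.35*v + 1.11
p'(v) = -2.02*v - 1.35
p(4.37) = -24.08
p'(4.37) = -10.18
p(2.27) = -7.16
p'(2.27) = -5.94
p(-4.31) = -11.83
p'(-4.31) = 7.36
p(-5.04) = -17.74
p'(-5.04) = 8.83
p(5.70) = -39.40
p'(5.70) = -12.86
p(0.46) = 0.28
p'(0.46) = -2.28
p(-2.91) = -3.51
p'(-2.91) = 4.53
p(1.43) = -2.89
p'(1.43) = -4.24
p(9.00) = -92.85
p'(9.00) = -19.53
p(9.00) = -92.85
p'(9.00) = -19.53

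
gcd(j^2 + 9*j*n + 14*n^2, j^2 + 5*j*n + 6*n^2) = j + 2*n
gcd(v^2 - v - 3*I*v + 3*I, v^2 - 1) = v - 1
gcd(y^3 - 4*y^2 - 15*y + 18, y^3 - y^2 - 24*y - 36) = y^2 - 3*y - 18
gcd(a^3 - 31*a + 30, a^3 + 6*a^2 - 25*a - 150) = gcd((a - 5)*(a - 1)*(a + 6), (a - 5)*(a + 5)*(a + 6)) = a^2 + a - 30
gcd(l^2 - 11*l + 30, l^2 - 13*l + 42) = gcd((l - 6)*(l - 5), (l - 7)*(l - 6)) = l - 6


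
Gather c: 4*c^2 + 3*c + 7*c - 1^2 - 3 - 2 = 4*c^2 + 10*c - 6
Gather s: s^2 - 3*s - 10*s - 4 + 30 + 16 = s^2 - 13*s + 42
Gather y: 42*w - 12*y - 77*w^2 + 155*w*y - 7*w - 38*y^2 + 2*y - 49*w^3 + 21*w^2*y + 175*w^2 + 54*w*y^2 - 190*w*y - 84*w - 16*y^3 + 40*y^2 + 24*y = -49*w^3 + 98*w^2 - 49*w - 16*y^3 + y^2*(54*w + 2) + y*(21*w^2 - 35*w + 14)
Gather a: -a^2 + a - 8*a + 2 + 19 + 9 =-a^2 - 7*a + 30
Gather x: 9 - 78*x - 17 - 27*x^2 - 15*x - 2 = -27*x^2 - 93*x - 10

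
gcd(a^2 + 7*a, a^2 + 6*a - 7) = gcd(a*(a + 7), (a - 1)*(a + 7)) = a + 7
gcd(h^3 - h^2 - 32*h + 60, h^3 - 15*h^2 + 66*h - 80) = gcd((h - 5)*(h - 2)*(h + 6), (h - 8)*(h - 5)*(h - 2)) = h^2 - 7*h + 10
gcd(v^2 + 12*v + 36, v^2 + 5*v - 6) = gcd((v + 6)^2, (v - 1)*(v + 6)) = v + 6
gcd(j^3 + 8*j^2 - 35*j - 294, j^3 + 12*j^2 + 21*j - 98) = j^2 + 14*j + 49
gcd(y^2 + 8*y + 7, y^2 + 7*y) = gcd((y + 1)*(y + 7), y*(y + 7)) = y + 7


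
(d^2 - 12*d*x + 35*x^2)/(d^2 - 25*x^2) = (d - 7*x)/(d + 5*x)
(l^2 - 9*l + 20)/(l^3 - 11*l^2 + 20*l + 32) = (l - 5)/(l^2 - 7*l - 8)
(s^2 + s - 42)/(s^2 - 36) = (s + 7)/(s + 6)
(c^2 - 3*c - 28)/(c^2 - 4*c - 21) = (c + 4)/(c + 3)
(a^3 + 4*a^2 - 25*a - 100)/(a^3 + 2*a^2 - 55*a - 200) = (a^2 - a - 20)/(a^2 - 3*a - 40)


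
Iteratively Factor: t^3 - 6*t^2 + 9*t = (t)*(t^2 - 6*t + 9) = t*(t - 3)*(t - 3)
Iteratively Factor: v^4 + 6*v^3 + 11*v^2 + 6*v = (v + 3)*(v^3 + 3*v^2 + 2*v) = (v + 1)*(v + 3)*(v^2 + 2*v) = (v + 1)*(v + 2)*(v + 3)*(v)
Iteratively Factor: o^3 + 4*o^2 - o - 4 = (o + 1)*(o^2 + 3*o - 4) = (o + 1)*(o + 4)*(o - 1)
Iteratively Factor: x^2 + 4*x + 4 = (x + 2)*(x + 2)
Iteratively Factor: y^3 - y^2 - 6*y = (y - 3)*(y^2 + 2*y) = (y - 3)*(y + 2)*(y)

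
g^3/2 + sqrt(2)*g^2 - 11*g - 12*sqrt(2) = (g/2 + sqrt(2)/2)*(g - 3*sqrt(2))*(g + 4*sqrt(2))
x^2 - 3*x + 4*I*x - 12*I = (x - 3)*(x + 4*I)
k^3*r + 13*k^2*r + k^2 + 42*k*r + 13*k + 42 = (k + 6)*(k + 7)*(k*r + 1)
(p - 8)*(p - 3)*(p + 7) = p^3 - 4*p^2 - 53*p + 168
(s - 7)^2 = s^2 - 14*s + 49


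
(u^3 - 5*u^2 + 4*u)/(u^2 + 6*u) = (u^2 - 5*u + 4)/(u + 6)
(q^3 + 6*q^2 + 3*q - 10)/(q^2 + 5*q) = q + 1 - 2/q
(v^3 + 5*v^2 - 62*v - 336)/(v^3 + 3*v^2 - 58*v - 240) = (v + 7)/(v + 5)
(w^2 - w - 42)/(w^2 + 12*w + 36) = (w - 7)/(w + 6)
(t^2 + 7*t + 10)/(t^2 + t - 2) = (t + 5)/(t - 1)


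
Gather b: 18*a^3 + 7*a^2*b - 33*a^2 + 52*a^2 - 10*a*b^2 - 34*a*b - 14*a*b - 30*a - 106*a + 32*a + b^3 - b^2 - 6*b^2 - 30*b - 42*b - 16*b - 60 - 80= 18*a^3 + 19*a^2 - 104*a + b^3 + b^2*(-10*a - 7) + b*(7*a^2 - 48*a - 88) - 140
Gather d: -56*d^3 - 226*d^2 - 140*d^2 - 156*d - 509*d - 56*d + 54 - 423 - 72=-56*d^3 - 366*d^2 - 721*d - 441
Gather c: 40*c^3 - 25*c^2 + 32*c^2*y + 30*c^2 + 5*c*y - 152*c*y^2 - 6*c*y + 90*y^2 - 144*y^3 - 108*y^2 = 40*c^3 + c^2*(32*y + 5) + c*(-152*y^2 - y) - 144*y^3 - 18*y^2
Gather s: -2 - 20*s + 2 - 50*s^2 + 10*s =-50*s^2 - 10*s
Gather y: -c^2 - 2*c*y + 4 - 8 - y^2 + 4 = -c^2 - 2*c*y - y^2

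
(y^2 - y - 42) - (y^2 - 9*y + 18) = 8*y - 60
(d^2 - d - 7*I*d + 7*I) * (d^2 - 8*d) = d^4 - 9*d^3 - 7*I*d^3 + 8*d^2 + 63*I*d^2 - 56*I*d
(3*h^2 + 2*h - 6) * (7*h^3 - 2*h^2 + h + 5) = 21*h^5 + 8*h^4 - 43*h^3 + 29*h^2 + 4*h - 30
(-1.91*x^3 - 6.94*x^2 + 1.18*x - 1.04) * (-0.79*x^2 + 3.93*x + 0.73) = 1.5089*x^5 - 2.0237*x^4 - 29.6007*x^3 + 0.392799999999999*x^2 - 3.2258*x - 0.7592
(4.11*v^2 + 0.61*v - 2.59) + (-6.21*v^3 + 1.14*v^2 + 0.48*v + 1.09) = -6.21*v^3 + 5.25*v^2 + 1.09*v - 1.5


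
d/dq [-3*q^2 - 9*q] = -6*q - 9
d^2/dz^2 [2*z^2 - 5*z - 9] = 4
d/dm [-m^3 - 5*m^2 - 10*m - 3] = -3*m^2 - 10*m - 10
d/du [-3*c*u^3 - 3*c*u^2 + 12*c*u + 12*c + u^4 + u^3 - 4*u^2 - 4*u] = -9*c*u^2 - 6*c*u + 12*c + 4*u^3 + 3*u^2 - 8*u - 4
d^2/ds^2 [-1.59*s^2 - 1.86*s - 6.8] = -3.18000000000000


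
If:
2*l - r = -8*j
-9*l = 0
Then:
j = r/8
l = 0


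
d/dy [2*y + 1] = 2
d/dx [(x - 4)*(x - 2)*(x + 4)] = 3*x^2 - 4*x - 16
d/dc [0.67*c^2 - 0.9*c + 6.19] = 1.34*c - 0.9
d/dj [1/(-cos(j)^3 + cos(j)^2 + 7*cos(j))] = (-3*sin(j) + 7*sin(j)/cos(j)^2 + 2*tan(j))/(sin(j)^2 + cos(j) + 6)^2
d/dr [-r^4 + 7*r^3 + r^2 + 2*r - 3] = -4*r^3 + 21*r^2 + 2*r + 2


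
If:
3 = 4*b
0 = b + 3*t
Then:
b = 3/4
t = -1/4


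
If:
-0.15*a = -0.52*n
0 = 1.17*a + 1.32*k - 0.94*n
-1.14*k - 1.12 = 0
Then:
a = 1.44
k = -0.98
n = 0.42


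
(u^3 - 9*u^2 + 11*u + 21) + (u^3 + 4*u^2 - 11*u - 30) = 2*u^3 - 5*u^2 - 9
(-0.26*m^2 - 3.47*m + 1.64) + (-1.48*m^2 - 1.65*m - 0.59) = -1.74*m^2 - 5.12*m + 1.05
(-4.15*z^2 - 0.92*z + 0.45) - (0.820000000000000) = -4.15*z^2 - 0.92*z - 0.37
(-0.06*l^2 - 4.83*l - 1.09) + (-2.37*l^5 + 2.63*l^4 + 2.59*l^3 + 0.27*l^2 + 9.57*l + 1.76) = -2.37*l^5 + 2.63*l^4 + 2.59*l^3 + 0.21*l^2 + 4.74*l + 0.67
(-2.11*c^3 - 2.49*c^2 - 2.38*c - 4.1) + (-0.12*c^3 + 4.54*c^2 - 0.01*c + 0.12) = -2.23*c^3 + 2.05*c^2 - 2.39*c - 3.98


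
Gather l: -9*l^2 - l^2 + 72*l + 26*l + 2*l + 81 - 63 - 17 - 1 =-10*l^2 + 100*l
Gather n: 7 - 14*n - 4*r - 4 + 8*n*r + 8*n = n*(8*r - 6) - 4*r + 3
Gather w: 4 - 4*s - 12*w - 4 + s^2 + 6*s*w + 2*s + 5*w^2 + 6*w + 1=s^2 - 2*s + 5*w^2 + w*(6*s - 6) + 1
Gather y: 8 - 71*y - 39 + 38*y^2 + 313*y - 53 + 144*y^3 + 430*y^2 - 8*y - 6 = 144*y^3 + 468*y^2 + 234*y - 90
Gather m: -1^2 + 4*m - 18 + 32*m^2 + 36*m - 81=32*m^2 + 40*m - 100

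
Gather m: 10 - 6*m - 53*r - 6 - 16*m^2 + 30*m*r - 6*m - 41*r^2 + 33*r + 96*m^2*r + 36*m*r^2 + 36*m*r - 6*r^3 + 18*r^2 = m^2*(96*r - 16) + m*(36*r^2 + 66*r - 12) - 6*r^3 - 23*r^2 - 20*r + 4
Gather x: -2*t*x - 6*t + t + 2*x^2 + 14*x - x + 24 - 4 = -5*t + 2*x^2 + x*(13 - 2*t) + 20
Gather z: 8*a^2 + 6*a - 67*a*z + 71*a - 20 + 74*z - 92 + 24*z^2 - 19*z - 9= 8*a^2 + 77*a + 24*z^2 + z*(55 - 67*a) - 121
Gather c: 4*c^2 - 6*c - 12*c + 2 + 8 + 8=4*c^2 - 18*c + 18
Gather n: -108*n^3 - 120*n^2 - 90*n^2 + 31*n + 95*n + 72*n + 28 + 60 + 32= -108*n^3 - 210*n^2 + 198*n + 120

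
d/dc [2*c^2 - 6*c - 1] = 4*c - 6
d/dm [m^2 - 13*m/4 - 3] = 2*m - 13/4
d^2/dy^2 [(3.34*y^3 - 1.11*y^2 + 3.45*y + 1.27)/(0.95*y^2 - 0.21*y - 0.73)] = (3.5527136788005e-15*y^5 - 3.5527136788005e-15*y^4 + 10.711528*y^3 + 5.330472*y^2 + 23.514576*y - 0.367304)/(0.857375*y^6 - 0.568575*y^5 - 1.85079*y^4 + 0.864549*y^3 + 1.422186*y^2 - 0.335727*y - 0.389017)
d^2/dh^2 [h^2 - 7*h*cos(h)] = 7*h*cos(h) + 14*sin(h) + 2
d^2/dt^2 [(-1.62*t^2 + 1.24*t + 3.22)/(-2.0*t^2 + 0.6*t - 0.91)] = (-7.105427357601e-15*t^4 - 6.032*t^3 - 94.9704*t^2 + 36.7248*t + 10.731364)/(8.0*t^6 - 7.2*t^5 + 13.08*t^4 - 6.768*t^3 + 5.9514*t^2 - 1.49058*t + 0.753571)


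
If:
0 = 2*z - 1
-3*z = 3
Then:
No Solution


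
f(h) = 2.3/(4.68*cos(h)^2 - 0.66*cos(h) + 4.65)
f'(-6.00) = 0.08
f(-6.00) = 0.28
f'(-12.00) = 0.16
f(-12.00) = 0.31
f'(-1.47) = -0.03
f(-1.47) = 0.50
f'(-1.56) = 0.06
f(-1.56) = 0.50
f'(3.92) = 0.21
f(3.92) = 0.31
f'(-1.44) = -0.06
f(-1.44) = 0.50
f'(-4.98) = 0.17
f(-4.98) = 0.48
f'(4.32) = 0.29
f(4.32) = 0.41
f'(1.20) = 0.23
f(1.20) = 0.46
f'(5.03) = -0.21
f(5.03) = 0.47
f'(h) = 2.3*(9.36*sin(h)*cos(h) - 0.66*sin(h))/(4.68*cos(h)^2 - 0.66*cos(h) + 4.65)^2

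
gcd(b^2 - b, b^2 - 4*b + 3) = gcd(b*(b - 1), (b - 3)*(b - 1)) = b - 1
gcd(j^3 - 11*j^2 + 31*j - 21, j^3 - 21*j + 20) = j - 1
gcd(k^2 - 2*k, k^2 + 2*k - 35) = 1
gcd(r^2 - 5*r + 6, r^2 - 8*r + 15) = r - 3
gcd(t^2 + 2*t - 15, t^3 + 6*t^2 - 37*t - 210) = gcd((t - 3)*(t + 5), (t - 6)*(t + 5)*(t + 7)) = t + 5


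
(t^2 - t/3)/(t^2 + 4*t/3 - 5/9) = 3*t/(3*t + 5)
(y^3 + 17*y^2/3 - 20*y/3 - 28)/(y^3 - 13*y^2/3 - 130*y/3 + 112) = (y + 2)/(y - 8)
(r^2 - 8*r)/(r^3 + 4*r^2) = (r - 8)/(r*(r + 4))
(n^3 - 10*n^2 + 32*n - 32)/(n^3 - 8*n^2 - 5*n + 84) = (n^2 - 6*n + 8)/(n^2 - 4*n - 21)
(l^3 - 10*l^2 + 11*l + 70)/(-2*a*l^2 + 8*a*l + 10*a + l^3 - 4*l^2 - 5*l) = (-l^2 + 5*l + 14)/(2*a*l + 2*a - l^2 - l)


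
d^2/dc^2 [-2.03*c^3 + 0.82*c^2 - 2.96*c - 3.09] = 1.64 - 12.18*c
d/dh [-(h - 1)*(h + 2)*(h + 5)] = -3*h^2 - 12*h - 3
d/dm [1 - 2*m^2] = -4*m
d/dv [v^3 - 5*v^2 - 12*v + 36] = 3*v^2 - 10*v - 12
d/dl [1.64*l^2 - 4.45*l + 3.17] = 3.28*l - 4.45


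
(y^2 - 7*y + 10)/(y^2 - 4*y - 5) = (y - 2)/(y + 1)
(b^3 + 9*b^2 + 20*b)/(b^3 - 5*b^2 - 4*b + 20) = b*(b^2 + 9*b + 20)/(b^3 - 5*b^2 - 4*b + 20)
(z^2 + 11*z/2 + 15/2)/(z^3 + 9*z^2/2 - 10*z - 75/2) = (z + 3)/(z^2 + 2*z - 15)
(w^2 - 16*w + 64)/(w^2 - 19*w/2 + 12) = 2*(w - 8)/(2*w - 3)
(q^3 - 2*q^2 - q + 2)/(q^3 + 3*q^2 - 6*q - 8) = (q - 1)/(q + 4)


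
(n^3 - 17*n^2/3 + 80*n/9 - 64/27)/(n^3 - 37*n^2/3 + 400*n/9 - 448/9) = (n - 1/3)/(n - 7)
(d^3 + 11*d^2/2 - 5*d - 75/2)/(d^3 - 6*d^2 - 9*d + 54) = (2*d^2 + 5*d - 25)/(2*(d^2 - 9*d + 18))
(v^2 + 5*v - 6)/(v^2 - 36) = (v - 1)/(v - 6)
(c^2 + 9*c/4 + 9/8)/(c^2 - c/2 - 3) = (c + 3/4)/(c - 2)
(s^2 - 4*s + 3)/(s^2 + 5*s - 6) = (s - 3)/(s + 6)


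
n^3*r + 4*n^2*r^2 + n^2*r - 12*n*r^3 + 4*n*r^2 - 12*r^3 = (n - 2*r)*(n + 6*r)*(n*r + r)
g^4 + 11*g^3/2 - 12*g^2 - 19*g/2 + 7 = (g - 2)*(g - 1/2)*(g + 1)*(g + 7)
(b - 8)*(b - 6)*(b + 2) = b^3 - 12*b^2 + 20*b + 96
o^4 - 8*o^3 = o^3*(o - 8)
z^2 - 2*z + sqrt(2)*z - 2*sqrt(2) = (z - 2)*(z + sqrt(2))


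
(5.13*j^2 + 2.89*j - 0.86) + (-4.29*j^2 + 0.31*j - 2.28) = 0.84*j^2 + 3.2*j - 3.14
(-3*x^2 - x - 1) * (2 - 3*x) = 9*x^3 - 3*x^2 + x - 2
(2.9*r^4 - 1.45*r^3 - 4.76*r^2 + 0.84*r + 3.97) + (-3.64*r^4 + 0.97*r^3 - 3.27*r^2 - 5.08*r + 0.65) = -0.74*r^4 - 0.48*r^3 - 8.03*r^2 - 4.24*r + 4.62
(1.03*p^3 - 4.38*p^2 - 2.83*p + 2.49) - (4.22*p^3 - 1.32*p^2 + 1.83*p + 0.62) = -3.19*p^3 - 3.06*p^2 - 4.66*p + 1.87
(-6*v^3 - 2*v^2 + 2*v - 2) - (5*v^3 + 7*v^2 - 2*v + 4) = -11*v^3 - 9*v^2 + 4*v - 6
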